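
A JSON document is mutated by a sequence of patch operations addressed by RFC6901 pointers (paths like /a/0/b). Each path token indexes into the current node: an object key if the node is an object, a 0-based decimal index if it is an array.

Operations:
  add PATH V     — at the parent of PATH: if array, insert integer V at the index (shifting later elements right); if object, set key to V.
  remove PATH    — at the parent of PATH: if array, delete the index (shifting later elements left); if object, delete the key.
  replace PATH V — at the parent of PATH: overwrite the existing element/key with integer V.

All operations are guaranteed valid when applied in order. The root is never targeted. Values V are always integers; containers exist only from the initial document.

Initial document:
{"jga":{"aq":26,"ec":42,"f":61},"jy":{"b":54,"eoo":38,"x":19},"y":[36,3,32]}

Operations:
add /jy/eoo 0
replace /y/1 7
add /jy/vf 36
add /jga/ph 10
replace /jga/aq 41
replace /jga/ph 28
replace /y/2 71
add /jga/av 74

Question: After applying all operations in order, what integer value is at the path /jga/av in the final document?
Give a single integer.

Answer: 74

Derivation:
After op 1 (add /jy/eoo 0): {"jga":{"aq":26,"ec":42,"f":61},"jy":{"b":54,"eoo":0,"x":19},"y":[36,3,32]}
After op 2 (replace /y/1 7): {"jga":{"aq":26,"ec":42,"f":61},"jy":{"b":54,"eoo":0,"x":19},"y":[36,7,32]}
After op 3 (add /jy/vf 36): {"jga":{"aq":26,"ec":42,"f":61},"jy":{"b":54,"eoo":0,"vf":36,"x":19},"y":[36,7,32]}
After op 4 (add /jga/ph 10): {"jga":{"aq":26,"ec":42,"f":61,"ph":10},"jy":{"b":54,"eoo":0,"vf":36,"x":19},"y":[36,7,32]}
After op 5 (replace /jga/aq 41): {"jga":{"aq":41,"ec":42,"f":61,"ph":10},"jy":{"b":54,"eoo":0,"vf":36,"x":19},"y":[36,7,32]}
After op 6 (replace /jga/ph 28): {"jga":{"aq":41,"ec":42,"f":61,"ph":28},"jy":{"b":54,"eoo":0,"vf":36,"x":19},"y":[36,7,32]}
After op 7 (replace /y/2 71): {"jga":{"aq":41,"ec":42,"f":61,"ph":28},"jy":{"b":54,"eoo":0,"vf":36,"x":19},"y":[36,7,71]}
After op 8 (add /jga/av 74): {"jga":{"aq":41,"av":74,"ec":42,"f":61,"ph":28},"jy":{"b":54,"eoo":0,"vf":36,"x":19},"y":[36,7,71]}
Value at /jga/av: 74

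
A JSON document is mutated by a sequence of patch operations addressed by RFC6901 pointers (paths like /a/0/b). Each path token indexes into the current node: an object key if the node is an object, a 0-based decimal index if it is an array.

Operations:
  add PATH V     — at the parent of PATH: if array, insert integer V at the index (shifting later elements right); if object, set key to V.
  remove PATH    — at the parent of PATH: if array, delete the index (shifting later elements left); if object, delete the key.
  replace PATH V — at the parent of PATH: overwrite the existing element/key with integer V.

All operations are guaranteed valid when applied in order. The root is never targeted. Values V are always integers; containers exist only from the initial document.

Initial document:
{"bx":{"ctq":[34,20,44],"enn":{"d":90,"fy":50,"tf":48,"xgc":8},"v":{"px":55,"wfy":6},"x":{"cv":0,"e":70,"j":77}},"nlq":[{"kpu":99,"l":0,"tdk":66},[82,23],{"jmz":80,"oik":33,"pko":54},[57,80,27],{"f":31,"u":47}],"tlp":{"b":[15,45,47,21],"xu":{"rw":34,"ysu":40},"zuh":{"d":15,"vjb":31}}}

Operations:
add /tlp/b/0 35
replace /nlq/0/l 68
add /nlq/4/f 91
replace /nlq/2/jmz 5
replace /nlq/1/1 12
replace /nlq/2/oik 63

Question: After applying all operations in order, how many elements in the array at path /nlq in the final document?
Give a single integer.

After op 1 (add /tlp/b/0 35): {"bx":{"ctq":[34,20,44],"enn":{"d":90,"fy":50,"tf":48,"xgc":8},"v":{"px":55,"wfy":6},"x":{"cv":0,"e":70,"j":77}},"nlq":[{"kpu":99,"l":0,"tdk":66},[82,23],{"jmz":80,"oik":33,"pko":54},[57,80,27],{"f":31,"u":47}],"tlp":{"b":[35,15,45,47,21],"xu":{"rw":34,"ysu":40},"zuh":{"d":15,"vjb":31}}}
After op 2 (replace /nlq/0/l 68): {"bx":{"ctq":[34,20,44],"enn":{"d":90,"fy":50,"tf":48,"xgc":8},"v":{"px":55,"wfy":6},"x":{"cv":0,"e":70,"j":77}},"nlq":[{"kpu":99,"l":68,"tdk":66},[82,23],{"jmz":80,"oik":33,"pko":54},[57,80,27],{"f":31,"u":47}],"tlp":{"b":[35,15,45,47,21],"xu":{"rw":34,"ysu":40},"zuh":{"d":15,"vjb":31}}}
After op 3 (add /nlq/4/f 91): {"bx":{"ctq":[34,20,44],"enn":{"d":90,"fy":50,"tf":48,"xgc":8},"v":{"px":55,"wfy":6},"x":{"cv":0,"e":70,"j":77}},"nlq":[{"kpu":99,"l":68,"tdk":66},[82,23],{"jmz":80,"oik":33,"pko":54},[57,80,27],{"f":91,"u":47}],"tlp":{"b":[35,15,45,47,21],"xu":{"rw":34,"ysu":40},"zuh":{"d":15,"vjb":31}}}
After op 4 (replace /nlq/2/jmz 5): {"bx":{"ctq":[34,20,44],"enn":{"d":90,"fy":50,"tf":48,"xgc":8},"v":{"px":55,"wfy":6},"x":{"cv":0,"e":70,"j":77}},"nlq":[{"kpu":99,"l":68,"tdk":66},[82,23],{"jmz":5,"oik":33,"pko":54},[57,80,27],{"f":91,"u":47}],"tlp":{"b":[35,15,45,47,21],"xu":{"rw":34,"ysu":40},"zuh":{"d":15,"vjb":31}}}
After op 5 (replace /nlq/1/1 12): {"bx":{"ctq":[34,20,44],"enn":{"d":90,"fy":50,"tf":48,"xgc":8},"v":{"px":55,"wfy":6},"x":{"cv":0,"e":70,"j":77}},"nlq":[{"kpu":99,"l":68,"tdk":66},[82,12],{"jmz":5,"oik":33,"pko":54},[57,80,27],{"f":91,"u":47}],"tlp":{"b":[35,15,45,47,21],"xu":{"rw":34,"ysu":40},"zuh":{"d":15,"vjb":31}}}
After op 6 (replace /nlq/2/oik 63): {"bx":{"ctq":[34,20,44],"enn":{"d":90,"fy":50,"tf":48,"xgc":8},"v":{"px":55,"wfy":6},"x":{"cv":0,"e":70,"j":77}},"nlq":[{"kpu":99,"l":68,"tdk":66},[82,12],{"jmz":5,"oik":63,"pko":54},[57,80,27],{"f":91,"u":47}],"tlp":{"b":[35,15,45,47,21],"xu":{"rw":34,"ysu":40},"zuh":{"d":15,"vjb":31}}}
Size at path /nlq: 5

Answer: 5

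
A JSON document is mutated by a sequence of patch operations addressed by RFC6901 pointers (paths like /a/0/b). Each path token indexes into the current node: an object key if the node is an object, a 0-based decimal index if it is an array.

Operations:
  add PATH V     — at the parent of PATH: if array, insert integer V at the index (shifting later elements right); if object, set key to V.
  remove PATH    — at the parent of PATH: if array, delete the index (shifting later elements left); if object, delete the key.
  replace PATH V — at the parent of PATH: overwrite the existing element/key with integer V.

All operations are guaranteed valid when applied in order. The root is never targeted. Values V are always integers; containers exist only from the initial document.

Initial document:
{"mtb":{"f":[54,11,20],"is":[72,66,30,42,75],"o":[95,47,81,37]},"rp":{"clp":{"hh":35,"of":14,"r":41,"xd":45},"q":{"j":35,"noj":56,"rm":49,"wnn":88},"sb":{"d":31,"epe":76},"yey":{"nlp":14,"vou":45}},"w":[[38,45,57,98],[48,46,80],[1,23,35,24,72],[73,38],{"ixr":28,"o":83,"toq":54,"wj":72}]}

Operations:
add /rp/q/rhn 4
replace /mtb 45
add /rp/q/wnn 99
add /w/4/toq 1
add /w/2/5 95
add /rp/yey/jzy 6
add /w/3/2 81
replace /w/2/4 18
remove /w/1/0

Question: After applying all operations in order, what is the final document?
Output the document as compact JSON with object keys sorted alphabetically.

After op 1 (add /rp/q/rhn 4): {"mtb":{"f":[54,11,20],"is":[72,66,30,42,75],"o":[95,47,81,37]},"rp":{"clp":{"hh":35,"of":14,"r":41,"xd":45},"q":{"j":35,"noj":56,"rhn":4,"rm":49,"wnn":88},"sb":{"d":31,"epe":76},"yey":{"nlp":14,"vou":45}},"w":[[38,45,57,98],[48,46,80],[1,23,35,24,72],[73,38],{"ixr":28,"o":83,"toq":54,"wj":72}]}
After op 2 (replace /mtb 45): {"mtb":45,"rp":{"clp":{"hh":35,"of":14,"r":41,"xd":45},"q":{"j":35,"noj":56,"rhn":4,"rm":49,"wnn":88},"sb":{"d":31,"epe":76},"yey":{"nlp":14,"vou":45}},"w":[[38,45,57,98],[48,46,80],[1,23,35,24,72],[73,38],{"ixr":28,"o":83,"toq":54,"wj":72}]}
After op 3 (add /rp/q/wnn 99): {"mtb":45,"rp":{"clp":{"hh":35,"of":14,"r":41,"xd":45},"q":{"j":35,"noj":56,"rhn":4,"rm":49,"wnn":99},"sb":{"d":31,"epe":76},"yey":{"nlp":14,"vou":45}},"w":[[38,45,57,98],[48,46,80],[1,23,35,24,72],[73,38],{"ixr":28,"o":83,"toq":54,"wj":72}]}
After op 4 (add /w/4/toq 1): {"mtb":45,"rp":{"clp":{"hh":35,"of":14,"r":41,"xd":45},"q":{"j":35,"noj":56,"rhn":4,"rm":49,"wnn":99},"sb":{"d":31,"epe":76},"yey":{"nlp":14,"vou":45}},"w":[[38,45,57,98],[48,46,80],[1,23,35,24,72],[73,38],{"ixr":28,"o":83,"toq":1,"wj":72}]}
After op 5 (add /w/2/5 95): {"mtb":45,"rp":{"clp":{"hh":35,"of":14,"r":41,"xd":45},"q":{"j":35,"noj":56,"rhn":4,"rm":49,"wnn":99},"sb":{"d":31,"epe":76},"yey":{"nlp":14,"vou":45}},"w":[[38,45,57,98],[48,46,80],[1,23,35,24,72,95],[73,38],{"ixr":28,"o":83,"toq":1,"wj":72}]}
After op 6 (add /rp/yey/jzy 6): {"mtb":45,"rp":{"clp":{"hh":35,"of":14,"r":41,"xd":45},"q":{"j":35,"noj":56,"rhn":4,"rm":49,"wnn":99},"sb":{"d":31,"epe":76},"yey":{"jzy":6,"nlp":14,"vou":45}},"w":[[38,45,57,98],[48,46,80],[1,23,35,24,72,95],[73,38],{"ixr":28,"o":83,"toq":1,"wj":72}]}
After op 7 (add /w/3/2 81): {"mtb":45,"rp":{"clp":{"hh":35,"of":14,"r":41,"xd":45},"q":{"j":35,"noj":56,"rhn":4,"rm":49,"wnn":99},"sb":{"d":31,"epe":76},"yey":{"jzy":6,"nlp":14,"vou":45}},"w":[[38,45,57,98],[48,46,80],[1,23,35,24,72,95],[73,38,81],{"ixr":28,"o":83,"toq":1,"wj":72}]}
After op 8 (replace /w/2/4 18): {"mtb":45,"rp":{"clp":{"hh":35,"of":14,"r":41,"xd":45},"q":{"j":35,"noj":56,"rhn":4,"rm":49,"wnn":99},"sb":{"d":31,"epe":76},"yey":{"jzy":6,"nlp":14,"vou":45}},"w":[[38,45,57,98],[48,46,80],[1,23,35,24,18,95],[73,38,81],{"ixr":28,"o":83,"toq":1,"wj":72}]}
After op 9 (remove /w/1/0): {"mtb":45,"rp":{"clp":{"hh":35,"of":14,"r":41,"xd":45},"q":{"j":35,"noj":56,"rhn":4,"rm":49,"wnn":99},"sb":{"d":31,"epe":76},"yey":{"jzy":6,"nlp":14,"vou":45}},"w":[[38,45,57,98],[46,80],[1,23,35,24,18,95],[73,38,81],{"ixr":28,"o":83,"toq":1,"wj":72}]}

Answer: {"mtb":45,"rp":{"clp":{"hh":35,"of":14,"r":41,"xd":45},"q":{"j":35,"noj":56,"rhn":4,"rm":49,"wnn":99},"sb":{"d":31,"epe":76},"yey":{"jzy":6,"nlp":14,"vou":45}},"w":[[38,45,57,98],[46,80],[1,23,35,24,18,95],[73,38,81],{"ixr":28,"o":83,"toq":1,"wj":72}]}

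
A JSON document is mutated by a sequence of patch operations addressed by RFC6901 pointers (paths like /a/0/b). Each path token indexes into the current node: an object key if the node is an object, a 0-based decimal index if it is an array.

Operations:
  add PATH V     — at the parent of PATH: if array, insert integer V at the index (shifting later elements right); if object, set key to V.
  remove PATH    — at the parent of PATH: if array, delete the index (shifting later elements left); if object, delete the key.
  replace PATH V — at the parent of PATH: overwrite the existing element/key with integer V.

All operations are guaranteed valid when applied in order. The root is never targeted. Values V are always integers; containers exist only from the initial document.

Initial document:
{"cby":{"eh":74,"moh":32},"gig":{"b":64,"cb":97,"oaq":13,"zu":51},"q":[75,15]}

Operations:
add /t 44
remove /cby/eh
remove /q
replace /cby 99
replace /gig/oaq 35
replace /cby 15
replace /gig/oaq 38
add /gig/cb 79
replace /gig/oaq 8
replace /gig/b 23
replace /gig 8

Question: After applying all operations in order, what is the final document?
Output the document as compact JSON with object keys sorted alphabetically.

After op 1 (add /t 44): {"cby":{"eh":74,"moh":32},"gig":{"b":64,"cb":97,"oaq":13,"zu":51},"q":[75,15],"t":44}
After op 2 (remove /cby/eh): {"cby":{"moh":32},"gig":{"b":64,"cb":97,"oaq":13,"zu":51},"q":[75,15],"t":44}
After op 3 (remove /q): {"cby":{"moh":32},"gig":{"b":64,"cb":97,"oaq":13,"zu":51},"t":44}
After op 4 (replace /cby 99): {"cby":99,"gig":{"b":64,"cb":97,"oaq":13,"zu":51},"t":44}
After op 5 (replace /gig/oaq 35): {"cby":99,"gig":{"b":64,"cb":97,"oaq":35,"zu":51},"t":44}
After op 6 (replace /cby 15): {"cby":15,"gig":{"b":64,"cb":97,"oaq":35,"zu":51},"t":44}
After op 7 (replace /gig/oaq 38): {"cby":15,"gig":{"b":64,"cb":97,"oaq":38,"zu":51},"t":44}
After op 8 (add /gig/cb 79): {"cby":15,"gig":{"b":64,"cb":79,"oaq":38,"zu":51},"t":44}
After op 9 (replace /gig/oaq 8): {"cby":15,"gig":{"b":64,"cb":79,"oaq":8,"zu":51},"t":44}
After op 10 (replace /gig/b 23): {"cby":15,"gig":{"b":23,"cb":79,"oaq":8,"zu":51},"t":44}
After op 11 (replace /gig 8): {"cby":15,"gig":8,"t":44}

Answer: {"cby":15,"gig":8,"t":44}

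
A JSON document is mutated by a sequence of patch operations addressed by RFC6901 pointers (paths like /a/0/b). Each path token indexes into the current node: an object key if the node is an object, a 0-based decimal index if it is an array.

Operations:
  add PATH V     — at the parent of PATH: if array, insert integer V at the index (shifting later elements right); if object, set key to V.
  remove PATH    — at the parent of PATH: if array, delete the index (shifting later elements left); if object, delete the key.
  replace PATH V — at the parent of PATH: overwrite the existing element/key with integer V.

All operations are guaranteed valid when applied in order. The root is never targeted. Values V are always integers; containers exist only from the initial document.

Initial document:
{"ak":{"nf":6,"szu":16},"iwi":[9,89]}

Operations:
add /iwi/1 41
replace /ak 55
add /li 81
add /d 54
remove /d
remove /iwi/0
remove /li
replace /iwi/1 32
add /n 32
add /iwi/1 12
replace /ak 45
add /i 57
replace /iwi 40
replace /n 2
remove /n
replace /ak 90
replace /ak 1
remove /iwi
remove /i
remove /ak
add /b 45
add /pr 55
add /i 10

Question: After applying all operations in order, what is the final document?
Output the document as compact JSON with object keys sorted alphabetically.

After op 1 (add /iwi/1 41): {"ak":{"nf":6,"szu":16},"iwi":[9,41,89]}
After op 2 (replace /ak 55): {"ak":55,"iwi":[9,41,89]}
After op 3 (add /li 81): {"ak":55,"iwi":[9,41,89],"li":81}
After op 4 (add /d 54): {"ak":55,"d":54,"iwi":[9,41,89],"li":81}
After op 5 (remove /d): {"ak":55,"iwi":[9,41,89],"li":81}
After op 6 (remove /iwi/0): {"ak":55,"iwi":[41,89],"li":81}
After op 7 (remove /li): {"ak":55,"iwi":[41,89]}
After op 8 (replace /iwi/1 32): {"ak":55,"iwi":[41,32]}
After op 9 (add /n 32): {"ak":55,"iwi":[41,32],"n":32}
After op 10 (add /iwi/1 12): {"ak":55,"iwi":[41,12,32],"n":32}
After op 11 (replace /ak 45): {"ak":45,"iwi":[41,12,32],"n":32}
After op 12 (add /i 57): {"ak":45,"i":57,"iwi":[41,12,32],"n":32}
After op 13 (replace /iwi 40): {"ak":45,"i":57,"iwi":40,"n":32}
After op 14 (replace /n 2): {"ak":45,"i":57,"iwi":40,"n":2}
After op 15 (remove /n): {"ak":45,"i":57,"iwi":40}
After op 16 (replace /ak 90): {"ak":90,"i":57,"iwi":40}
After op 17 (replace /ak 1): {"ak":1,"i":57,"iwi":40}
After op 18 (remove /iwi): {"ak":1,"i":57}
After op 19 (remove /i): {"ak":1}
After op 20 (remove /ak): {}
After op 21 (add /b 45): {"b":45}
After op 22 (add /pr 55): {"b":45,"pr":55}
After op 23 (add /i 10): {"b":45,"i":10,"pr":55}

Answer: {"b":45,"i":10,"pr":55}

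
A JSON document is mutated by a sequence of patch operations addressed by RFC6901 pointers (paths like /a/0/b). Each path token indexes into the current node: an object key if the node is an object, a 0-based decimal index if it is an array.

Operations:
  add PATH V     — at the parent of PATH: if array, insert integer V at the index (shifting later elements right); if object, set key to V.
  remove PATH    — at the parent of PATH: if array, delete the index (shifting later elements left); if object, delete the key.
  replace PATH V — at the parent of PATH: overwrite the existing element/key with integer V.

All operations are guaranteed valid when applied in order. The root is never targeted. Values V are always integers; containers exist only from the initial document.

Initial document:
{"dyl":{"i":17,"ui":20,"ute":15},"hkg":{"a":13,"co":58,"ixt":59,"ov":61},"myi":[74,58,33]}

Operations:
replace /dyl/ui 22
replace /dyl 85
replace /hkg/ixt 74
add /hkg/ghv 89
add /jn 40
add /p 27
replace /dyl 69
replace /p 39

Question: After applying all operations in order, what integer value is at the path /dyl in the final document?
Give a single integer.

Answer: 69

Derivation:
After op 1 (replace /dyl/ui 22): {"dyl":{"i":17,"ui":22,"ute":15},"hkg":{"a":13,"co":58,"ixt":59,"ov":61},"myi":[74,58,33]}
After op 2 (replace /dyl 85): {"dyl":85,"hkg":{"a":13,"co":58,"ixt":59,"ov":61},"myi":[74,58,33]}
After op 3 (replace /hkg/ixt 74): {"dyl":85,"hkg":{"a":13,"co":58,"ixt":74,"ov":61},"myi":[74,58,33]}
After op 4 (add /hkg/ghv 89): {"dyl":85,"hkg":{"a":13,"co":58,"ghv":89,"ixt":74,"ov":61},"myi":[74,58,33]}
After op 5 (add /jn 40): {"dyl":85,"hkg":{"a":13,"co":58,"ghv":89,"ixt":74,"ov":61},"jn":40,"myi":[74,58,33]}
After op 6 (add /p 27): {"dyl":85,"hkg":{"a":13,"co":58,"ghv":89,"ixt":74,"ov":61},"jn":40,"myi":[74,58,33],"p":27}
After op 7 (replace /dyl 69): {"dyl":69,"hkg":{"a":13,"co":58,"ghv":89,"ixt":74,"ov":61},"jn":40,"myi":[74,58,33],"p":27}
After op 8 (replace /p 39): {"dyl":69,"hkg":{"a":13,"co":58,"ghv":89,"ixt":74,"ov":61},"jn":40,"myi":[74,58,33],"p":39}
Value at /dyl: 69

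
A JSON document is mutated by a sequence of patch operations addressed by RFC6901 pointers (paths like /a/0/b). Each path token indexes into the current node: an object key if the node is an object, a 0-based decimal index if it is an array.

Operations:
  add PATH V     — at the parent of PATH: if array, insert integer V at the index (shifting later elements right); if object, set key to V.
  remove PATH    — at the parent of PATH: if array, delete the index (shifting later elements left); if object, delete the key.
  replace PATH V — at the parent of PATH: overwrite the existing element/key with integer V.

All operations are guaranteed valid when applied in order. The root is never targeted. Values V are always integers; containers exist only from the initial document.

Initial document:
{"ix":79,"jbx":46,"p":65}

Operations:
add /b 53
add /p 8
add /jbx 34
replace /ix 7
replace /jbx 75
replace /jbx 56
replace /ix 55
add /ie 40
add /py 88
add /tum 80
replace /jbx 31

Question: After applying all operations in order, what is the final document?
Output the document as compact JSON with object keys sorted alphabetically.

Answer: {"b":53,"ie":40,"ix":55,"jbx":31,"p":8,"py":88,"tum":80}

Derivation:
After op 1 (add /b 53): {"b":53,"ix":79,"jbx":46,"p":65}
After op 2 (add /p 8): {"b":53,"ix":79,"jbx":46,"p":8}
After op 3 (add /jbx 34): {"b":53,"ix":79,"jbx":34,"p":8}
After op 4 (replace /ix 7): {"b":53,"ix":7,"jbx":34,"p":8}
After op 5 (replace /jbx 75): {"b":53,"ix":7,"jbx":75,"p":8}
After op 6 (replace /jbx 56): {"b":53,"ix":7,"jbx":56,"p":8}
After op 7 (replace /ix 55): {"b":53,"ix":55,"jbx":56,"p":8}
After op 8 (add /ie 40): {"b":53,"ie":40,"ix":55,"jbx":56,"p":8}
After op 9 (add /py 88): {"b":53,"ie":40,"ix":55,"jbx":56,"p":8,"py":88}
After op 10 (add /tum 80): {"b":53,"ie":40,"ix":55,"jbx":56,"p":8,"py":88,"tum":80}
After op 11 (replace /jbx 31): {"b":53,"ie":40,"ix":55,"jbx":31,"p":8,"py":88,"tum":80}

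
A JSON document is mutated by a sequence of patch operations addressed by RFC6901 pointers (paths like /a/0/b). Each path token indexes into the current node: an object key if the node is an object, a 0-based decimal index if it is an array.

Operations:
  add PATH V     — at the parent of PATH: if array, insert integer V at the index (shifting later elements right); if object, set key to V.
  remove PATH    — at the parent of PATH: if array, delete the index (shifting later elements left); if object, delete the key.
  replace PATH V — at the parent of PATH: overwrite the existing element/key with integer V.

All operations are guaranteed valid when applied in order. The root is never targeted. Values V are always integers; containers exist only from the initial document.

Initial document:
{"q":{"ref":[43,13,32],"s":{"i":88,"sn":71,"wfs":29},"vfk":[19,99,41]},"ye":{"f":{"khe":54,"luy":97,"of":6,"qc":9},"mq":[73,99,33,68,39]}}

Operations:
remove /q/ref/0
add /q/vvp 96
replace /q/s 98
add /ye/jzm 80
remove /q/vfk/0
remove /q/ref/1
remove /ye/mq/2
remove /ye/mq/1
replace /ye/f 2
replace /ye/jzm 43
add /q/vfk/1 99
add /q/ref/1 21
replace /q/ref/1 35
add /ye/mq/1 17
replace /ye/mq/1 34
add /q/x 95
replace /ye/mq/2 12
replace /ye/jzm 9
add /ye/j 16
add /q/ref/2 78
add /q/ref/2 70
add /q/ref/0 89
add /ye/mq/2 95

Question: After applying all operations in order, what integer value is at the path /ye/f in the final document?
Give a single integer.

After op 1 (remove /q/ref/0): {"q":{"ref":[13,32],"s":{"i":88,"sn":71,"wfs":29},"vfk":[19,99,41]},"ye":{"f":{"khe":54,"luy":97,"of":6,"qc":9},"mq":[73,99,33,68,39]}}
After op 2 (add /q/vvp 96): {"q":{"ref":[13,32],"s":{"i":88,"sn":71,"wfs":29},"vfk":[19,99,41],"vvp":96},"ye":{"f":{"khe":54,"luy":97,"of":6,"qc":9},"mq":[73,99,33,68,39]}}
After op 3 (replace /q/s 98): {"q":{"ref":[13,32],"s":98,"vfk":[19,99,41],"vvp":96},"ye":{"f":{"khe":54,"luy":97,"of":6,"qc":9},"mq":[73,99,33,68,39]}}
After op 4 (add /ye/jzm 80): {"q":{"ref":[13,32],"s":98,"vfk":[19,99,41],"vvp":96},"ye":{"f":{"khe":54,"luy":97,"of":6,"qc":9},"jzm":80,"mq":[73,99,33,68,39]}}
After op 5 (remove /q/vfk/0): {"q":{"ref":[13,32],"s":98,"vfk":[99,41],"vvp":96},"ye":{"f":{"khe":54,"luy":97,"of":6,"qc":9},"jzm":80,"mq":[73,99,33,68,39]}}
After op 6 (remove /q/ref/1): {"q":{"ref":[13],"s":98,"vfk":[99,41],"vvp":96},"ye":{"f":{"khe":54,"luy":97,"of":6,"qc":9},"jzm":80,"mq":[73,99,33,68,39]}}
After op 7 (remove /ye/mq/2): {"q":{"ref":[13],"s":98,"vfk":[99,41],"vvp":96},"ye":{"f":{"khe":54,"luy":97,"of":6,"qc":9},"jzm":80,"mq":[73,99,68,39]}}
After op 8 (remove /ye/mq/1): {"q":{"ref":[13],"s":98,"vfk":[99,41],"vvp":96},"ye":{"f":{"khe":54,"luy":97,"of":6,"qc":9},"jzm":80,"mq":[73,68,39]}}
After op 9 (replace /ye/f 2): {"q":{"ref":[13],"s":98,"vfk":[99,41],"vvp":96},"ye":{"f":2,"jzm":80,"mq":[73,68,39]}}
After op 10 (replace /ye/jzm 43): {"q":{"ref":[13],"s":98,"vfk":[99,41],"vvp":96},"ye":{"f":2,"jzm":43,"mq":[73,68,39]}}
After op 11 (add /q/vfk/1 99): {"q":{"ref":[13],"s":98,"vfk":[99,99,41],"vvp":96},"ye":{"f":2,"jzm":43,"mq":[73,68,39]}}
After op 12 (add /q/ref/1 21): {"q":{"ref":[13,21],"s":98,"vfk":[99,99,41],"vvp":96},"ye":{"f":2,"jzm":43,"mq":[73,68,39]}}
After op 13 (replace /q/ref/1 35): {"q":{"ref":[13,35],"s":98,"vfk":[99,99,41],"vvp":96},"ye":{"f":2,"jzm":43,"mq":[73,68,39]}}
After op 14 (add /ye/mq/1 17): {"q":{"ref":[13,35],"s":98,"vfk":[99,99,41],"vvp":96},"ye":{"f":2,"jzm":43,"mq":[73,17,68,39]}}
After op 15 (replace /ye/mq/1 34): {"q":{"ref":[13,35],"s":98,"vfk":[99,99,41],"vvp":96},"ye":{"f":2,"jzm":43,"mq":[73,34,68,39]}}
After op 16 (add /q/x 95): {"q":{"ref":[13,35],"s":98,"vfk":[99,99,41],"vvp":96,"x":95},"ye":{"f":2,"jzm":43,"mq":[73,34,68,39]}}
After op 17 (replace /ye/mq/2 12): {"q":{"ref":[13,35],"s":98,"vfk":[99,99,41],"vvp":96,"x":95},"ye":{"f":2,"jzm":43,"mq":[73,34,12,39]}}
After op 18 (replace /ye/jzm 9): {"q":{"ref":[13,35],"s":98,"vfk":[99,99,41],"vvp":96,"x":95},"ye":{"f":2,"jzm":9,"mq":[73,34,12,39]}}
After op 19 (add /ye/j 16): {"q":{"ref":[13,35],"s":98,"vfk":[99,99,41],"vvp":96,"x":95},"ye":{"f":2,"j":16,"jzm":9,"mq":[73,34,12,39]}}
After op 20 (add /q/ref/2 78): {"q":{"ref":[13,35,78],"s":98,"vfk":[99,99,41],"vvp":96,"x":95},"ye":{"f":2,"j":16,"jzm":9,"mq":[73,34,12,39]}}
After op 21 (add /q/ref/2 70): {"q":{"ref":[13,35,70,78],"s":98,"vfk":[99,99,41],"vvp":96,"x":95},"ye":{"f":2,"j":16,"jzm":9,"mq":[73,34,12,39]}}
After op 22 (add /q/ref/0 89): {"q":{"ref":[89,13,35,70,78],"s":98,"vfk":[99,99,41],"vvp":96,"x":95},"ye":{"f":2,"j":16,"jzm":9,"mq":[73,34,12,39]}}
After op 23 (add /ye/mq/2 95): {"q":{"ref":[89,13,35,70,78],"s":98,"vfk":[99,99,41],"vvp":96,"x":95},"ye":{"f":2,"j":16,"jzm":9,"mq":[73,34,95,12,39]}}
Value at /ye/f: 2

Answer: 2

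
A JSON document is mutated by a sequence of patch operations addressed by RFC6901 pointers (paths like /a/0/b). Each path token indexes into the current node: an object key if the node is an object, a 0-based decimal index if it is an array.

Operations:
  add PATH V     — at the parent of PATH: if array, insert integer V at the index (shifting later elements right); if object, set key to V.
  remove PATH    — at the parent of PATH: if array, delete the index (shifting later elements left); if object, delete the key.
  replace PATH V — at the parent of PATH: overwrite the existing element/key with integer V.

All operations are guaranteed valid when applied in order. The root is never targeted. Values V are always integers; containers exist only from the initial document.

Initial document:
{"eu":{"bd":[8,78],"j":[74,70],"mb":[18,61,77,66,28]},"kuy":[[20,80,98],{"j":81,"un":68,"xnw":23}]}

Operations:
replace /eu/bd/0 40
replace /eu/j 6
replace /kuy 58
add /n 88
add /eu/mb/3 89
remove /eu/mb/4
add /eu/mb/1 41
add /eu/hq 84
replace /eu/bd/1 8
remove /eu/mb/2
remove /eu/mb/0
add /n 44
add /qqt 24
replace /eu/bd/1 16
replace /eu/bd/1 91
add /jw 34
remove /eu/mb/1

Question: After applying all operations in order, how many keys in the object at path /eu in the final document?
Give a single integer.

Answer: 4

Derivation:
After op 1 (replace /eu/bd/0 40): {"eu":{"bd":[40,78],"j":[74,70],"mb":[18,61,77,66,28]},"kuy":[[20,80,98],{"j":81,"un":68,"xnw":23}]}
After op 2 (replace /eu/j 6): {"eu":{"bd":[40,78],"j":6,"mb":[18,61,77,66,28]},"kuy":[[20,80,98],{"j":81,"un":68,"xnw":23}]}
After op 3 (replace /kuy 58): {"eu":{"bd":[40,78],"j":6,"mb":[18,61,77,66,28]},"kuy":58}
After op 4 (add /n 88): {"eu":{"bd":[40,78],"j":6,"mb":[18,61,77,66,28]},"kuy":58,"n":88}
After op 5 (add /eu/mb/3 89): {"eu":{"bd":[40,78],"j":6,"mb":[18,61,77,89,66,28]},"kuy":58,"n":88}
After op 6 (remove /eu/mb/4): {"eu":{"bd":[40,78],"j":6,"mb":[18,61,77,89,28]},"kuy":58,"n":88}
After op 7 (add /eu/mb/1 41): {"eu":{"bd":[40,78],"j":6,"mb":[18,41,61,77,89,28]},"kuy":58,"n":88}
After op 8 (add /eu/hq 84): {"eu":{"bd":[40,78],"hq":84,"j":6,"mb":[18,41,61,77,89,28]},"kuy":58,"n":88}
After op 9 (replace /eu/bd/1 8): {"eu":{"bd":[40,8],"hq":84,"j":6,"mb":[18,41,61,77,89,28]},"kuy":58,"n":88}
After op 10 (remove /eu/mb/2): {"eu":{"bd":[40,8],"hq":84,"j":6,"mb":[18,41,77,89,28]},"kuy":58,"n":88}
After op 11 (remove /eu/mb/0): {"eu":{"bd":[40,8],"hq":84,"j":6,"mb":[41,77,89,28]},"kuy":58,"n":88}
After op 12 (add /n 44): {"eu":{"bd":[40,8],"hq":84,"j":6,"mb":[41,77,89,28]},"kuy":58,"n":44}
After op 13 (add /qqt 24): {"eu":{"bd":[40,8],"hq":84,"j":6,"mb":[41,77,89,28]},"kuy":58,"n":44,"qqt":24}
After op 14 (replace /eu/bd/1 16): {"eu":{"bd":[40,16],"hq":84,"j":6,"mb":[41,77,89,28]},"kuy":58,"n":44,"qqt":24}
After op 15 (replace /eu/bd/1 91): {"eu":{"bd":[40,91],"hq":84,"j":6,"mb":[41,77,89,28]},"kuy":58,"n":44,"qqt":24}
After op 16 (add /jw 34): {"eu":{"bd":[40,91],"hq":84,"j":6,"mb":[41,77,89,28]},"jw":34,"kuy":58,"n":44,"qqt":24}
After op 17 (remove /eu/mb/1): {"eu":{"bd":[40,91],"hq":84,"j":6,"mb":[41,89,28]},"jw":34,"kuy":58,"n":44,"qqt":24}
Size at path /eu: 4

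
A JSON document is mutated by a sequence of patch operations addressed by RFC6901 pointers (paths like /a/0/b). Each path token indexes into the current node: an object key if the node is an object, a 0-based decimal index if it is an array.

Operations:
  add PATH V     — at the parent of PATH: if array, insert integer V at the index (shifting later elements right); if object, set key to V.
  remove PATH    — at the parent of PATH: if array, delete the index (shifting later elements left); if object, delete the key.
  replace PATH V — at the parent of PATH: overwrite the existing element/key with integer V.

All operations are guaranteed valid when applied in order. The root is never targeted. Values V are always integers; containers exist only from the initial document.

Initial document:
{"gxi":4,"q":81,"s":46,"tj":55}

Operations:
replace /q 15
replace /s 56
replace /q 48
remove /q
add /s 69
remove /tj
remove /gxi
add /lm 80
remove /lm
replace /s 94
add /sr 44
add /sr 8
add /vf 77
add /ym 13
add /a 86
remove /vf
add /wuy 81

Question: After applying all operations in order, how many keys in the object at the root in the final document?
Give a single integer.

Answer: 5

Derivation:
After op 1 (replace /q 15): {"gxi":4,"q":15,"s":46,"tj":55}
After op 2 (replace /s 56): {"gxi":4,"q":15,"s":56,"tj":55}
After op 3 (replace /q 48): {"gxi":4,"q":48,"s":56,"tj":55}
After op 4 (remove /q): {"gxi":4,"s":56,"tj":55}
After op 5 (add /s 69): {"gxi":4,"s":69,"tj":55}
After op 6 (remove /tj): {"gxi":4,"s":69}
After op 7 (remove /gxi): {"s":69}
After op 8 (add /lm 80): {"lm":80,"s":69}
After op 9 (remove /lm): {"s":69}
After op 10 (replace /s 94): {"s":94}
After op 11 (add /sr 44): {"s":94,"sr":44}
After op 12 (add /sr 8): {"s":94,"sr":8}
After op 13 (add /vf 77): {"s":94,"sr":8,"vf":77}
After op 14 (add /ym 13): {"s":94,"sr":8,"vf":77,"ym":13}
After op 15 (add /a 86): {"a":86,"s":94,"sr":8,"vf":77,"ym":13}
After op 16 (remove /vf): {"a":86,"s":94,"sr":8,"ym":13}
After op 17 (add /wuy 81): {"a":86,"s":94,"sr":8,"wuy":81,"ym":13}
Size at the root: 5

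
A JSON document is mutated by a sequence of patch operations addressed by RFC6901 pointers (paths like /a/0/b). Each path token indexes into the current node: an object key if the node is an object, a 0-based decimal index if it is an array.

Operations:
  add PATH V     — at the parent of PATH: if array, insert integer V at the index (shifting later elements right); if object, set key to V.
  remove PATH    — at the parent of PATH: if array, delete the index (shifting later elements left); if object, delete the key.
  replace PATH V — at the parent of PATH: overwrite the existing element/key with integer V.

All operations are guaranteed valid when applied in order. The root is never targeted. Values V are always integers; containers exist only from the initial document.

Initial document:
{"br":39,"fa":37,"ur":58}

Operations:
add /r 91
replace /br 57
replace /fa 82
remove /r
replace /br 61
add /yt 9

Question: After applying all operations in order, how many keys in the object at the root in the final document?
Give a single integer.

Answer: 4

Derivation:
After op 1 (add /r 91): {"br":39,"fa":37,"r":91,"ur":58}
After op 2 (replace /br 57): {"br":57,"fa":37,"r":91,"ur":58}
After op 3 (replace /fa 82): {"br":57,"fa":82,"r":91,"ur":58}
After op 4 (remove /r): {"br":57,"fa":82,"ur":58}
After op 5 (replace /br 61): {"br":61,"fa":82,"ur":58}
After op 6 (add /yt 9): {"br":61,"fa":82,"ur":58,"yt":9}
Size at the root: 4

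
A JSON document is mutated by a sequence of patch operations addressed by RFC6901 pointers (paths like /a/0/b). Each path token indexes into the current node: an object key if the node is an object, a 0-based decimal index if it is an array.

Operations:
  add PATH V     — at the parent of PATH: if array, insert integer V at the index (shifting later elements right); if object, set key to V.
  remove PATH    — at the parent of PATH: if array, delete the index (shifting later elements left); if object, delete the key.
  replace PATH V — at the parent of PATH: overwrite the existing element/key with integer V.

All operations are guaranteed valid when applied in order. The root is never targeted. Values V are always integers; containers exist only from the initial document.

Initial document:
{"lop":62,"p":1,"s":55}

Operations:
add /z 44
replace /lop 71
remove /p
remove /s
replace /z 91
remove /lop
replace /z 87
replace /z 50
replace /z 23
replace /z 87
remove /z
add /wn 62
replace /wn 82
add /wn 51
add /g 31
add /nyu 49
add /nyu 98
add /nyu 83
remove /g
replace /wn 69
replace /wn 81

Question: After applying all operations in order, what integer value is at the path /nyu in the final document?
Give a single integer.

After op 1 (add /z 44): {"lop":62,"p":1,"s":55,"z":44}
After op 2 (replace /lop 71): {"lop":71,"p":1,"s":55,"z":44}
After op 3 (remove /p): {"lop":71,"s":55,"z":44}
After op 4 (remove /s): {"lop":71,"z":44}
After op 5 (replace /z 91): {"lop":71,"z":91}
After op 6 (remove /lop): {"z":91}
After op 7 (replace /z 87): {"z":87}
After op 8 (replace /z 50): {"z":50}
After op 9 (replace /z 23): {"z":23}
After op 10 (replace /z 87): {"z":87}
After op 11 (remove /z): {}
After op 12 (add /wn 62): {"wn":62}
After op 13 (replace /wn 82): {"wn":82}
After op 14 (add /wn 51): {"wn":51}
After op 15 (add /g 31): {"g":31,"wn":51}
After op 16 (add /nyu 49): {"g":31,"nyu":49,"wn":51}
After op 17 (add /nyu 98): {"g":31,"nyu":98,"wn":51}
After op 18 (add /nyu 83): {"g":31,"nyu":83,"wn":51}
After op 19 (remove /g): {"nyu":83,"wn":51}
After op 20 (replace /wn 69): {"nyu":83,"wn":69}
After op 21 (replace /wn 81): {"nyu":83,"wn":81}
Value at /nyu: 83

Answer: 83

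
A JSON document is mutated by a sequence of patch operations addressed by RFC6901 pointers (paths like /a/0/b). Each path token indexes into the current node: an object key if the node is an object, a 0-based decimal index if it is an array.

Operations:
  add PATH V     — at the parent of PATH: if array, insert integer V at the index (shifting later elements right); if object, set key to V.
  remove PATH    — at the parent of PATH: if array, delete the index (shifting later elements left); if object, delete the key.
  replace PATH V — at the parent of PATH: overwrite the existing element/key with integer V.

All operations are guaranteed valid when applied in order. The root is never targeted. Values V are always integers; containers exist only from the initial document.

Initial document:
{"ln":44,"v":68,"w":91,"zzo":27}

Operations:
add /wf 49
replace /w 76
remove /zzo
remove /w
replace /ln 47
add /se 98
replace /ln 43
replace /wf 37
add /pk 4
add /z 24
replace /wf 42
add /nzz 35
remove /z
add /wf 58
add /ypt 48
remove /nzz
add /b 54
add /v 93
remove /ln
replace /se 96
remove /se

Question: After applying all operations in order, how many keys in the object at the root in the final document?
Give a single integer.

After op 1 (add /wf 49): {"ln":44,"v":68,"w":91,"wf":49,"zzo":27}
After op 2 (replace /w 76): {"ln":44,"v":68,"w":76,"wf":49,"zzo":27}
After op 3 (remove /zzo): {"ln":44,"v":68,"w":76,"wf":49}
After op 4 (remove /w): {"ln":44,"v":68,"wf":49}
After op 5 (replace /ln 47): {"ln":47,"v":68,"wf":49}
After op 6 (add /se 98): {"ln":47,"se":98,"v":68,"wf":49}
After op 7 (replace /ln 43): {"ln":43,"se":98,"v":68,"wf":49}
After op 8 (replace /wf 37): {"ln":43,"se":98,"v":68,"wf":37}
After op 9 (add /pk 4): {"ln":43,"pk":4,"se":98,"v":68,"wf":37}
After op 10 (add /z 24): {"ln":43,"pk":4,"se":98,"v":68,"wf":37,"z":24}
After op 11 (replace /wf 42): {"ln":43,"pk":4,"se":98,"v":68,"wf":42,"z":24}
After op 12 (add /nzz 35): {"ln":43,"nzz":35,"pk":4,"se":98,"v":68,"wf":42,"z":24}
After op 13 (remove /z): {"ln":43,"nzz":35,"pk":4,"se":98,"v":68,"wf":42}
After op 14 (add /wf 58): {"ln":43,"nzz":35,"pk":4,"se":98,"v":68,"wf":58}
After op 15 (add /ypt 48): {"ln":43,"nzz":35,"pk":4,"se":98,"v":68,"wf":58,"ypt":48}
After op 16 (remove /nzz): {"ln":43,"pk":4,"se":98,"v":68,"wf":58,"ypt":48}
After op 17 (add /b 54): {"b":54,"ln":43,"pk":4,"se":98,"v":68,"wf":58,"ypt":48}
After op 18 (add /v 93): {"b":54,"ln":43,"pk":4,"se":98,"v":93,"wf":58,"ypt":48}
After op 19 (remove /ln): {"b":54,"pk":4,"se":98,"v":93,"wf":58,"ypt":48}
After op 20 (replace /se 96): {"b":54,"pk":4,"se":96,"v":93,"wf":58,"ypt":48}
After op 21 (remove /se): {"b":54,"pk":4,"v":93,"wf":58,"ypt":48}
Size at the root: 5

Answer: 5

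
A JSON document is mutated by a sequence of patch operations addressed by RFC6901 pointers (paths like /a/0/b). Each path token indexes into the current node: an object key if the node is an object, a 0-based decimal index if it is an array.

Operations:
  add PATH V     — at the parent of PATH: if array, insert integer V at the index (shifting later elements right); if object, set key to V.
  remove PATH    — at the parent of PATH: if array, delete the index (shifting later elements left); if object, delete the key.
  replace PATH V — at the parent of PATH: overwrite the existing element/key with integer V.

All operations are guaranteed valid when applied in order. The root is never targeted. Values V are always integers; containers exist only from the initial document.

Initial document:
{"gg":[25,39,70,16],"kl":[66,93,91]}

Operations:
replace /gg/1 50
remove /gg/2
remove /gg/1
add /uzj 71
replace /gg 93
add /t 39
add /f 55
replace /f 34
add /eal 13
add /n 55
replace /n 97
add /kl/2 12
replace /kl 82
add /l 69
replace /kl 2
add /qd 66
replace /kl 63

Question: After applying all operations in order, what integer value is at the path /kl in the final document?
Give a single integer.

After op 1 (replace /gg/1 50): {"gg":[25,50,70,16],"kl":[66,93,91]}
After op 2 (remove /gg/2): {"gg":[25,50,16],"kl":[66,93,91]}
After op 3 (remove /gg/1): {"gg":[25,16],"kl":[66,93,91]}
After op 4 (add /uzj 71): {"gg":[25,16],"kl":[66,93,91],"uzj":71}
After op 5 (replace /gg 93): {"gg":93,"kl":[66,93,91],"uzj":71}
After op 6 (add /t 39): {"gg":93,"kl":[66,93,91],"t":39,"uzj":71}
After op 7 (add /f 55): {"f":55,"gg":93,"kl":[66,93,91],"t":39,"uzj":71}
After op 8 (replace /f 34): {"f":34,"gg":93,"kl":[66,93,91],"t":39,"uzj":71}
After op 9 (add /eal 13): {"eal":13,"f":34,"gg":93,"kl":[66,93,91],"t":39,"uzj":71}
After op 10 (add /n 55): {"eal":13,"f":34,"gg":93,"kl":[66,93,91],"n":55,"t":39,"uzj":71}
After op 11 (replace /n 97): {"eal":13,"f":34,"gg":93,"kl":[66,93,91],"n":97,"t":39,"uzj":71}
After op 12 (add /kl/2 12): {"eal":13,"f":34,"gg":93,"kl":[66,93,12,91],"n":97,"t":39,"uzj":71}
After op 13 (replace /kl 82): {"eal":13,"f":34,"gg":93,"kl":82,"n":97,"t":39,"uzj":71}
After op 14 (add /l 69): {"eal":13,"f":34,"gg":93,"kl":82,"l":69,"n":97,"t":39,"uzj":71}
After op 15 (replace /kl 2): {"eal":13,"f":34,"gg":93,"kl":2,"l":69,"n":97,"t":39,"uzj":71}
After op 16 (add /qd 66): {"eal":13,"f":34,"gg":93,"kl":2,"l":69,"n":97,"qd":66,"t":39,"uzj":71}
After op 17 (replace /kl 63): {"eal":13,"f":34,"gg":93,"kl":63,"l":69,"n":97,"qd":66,"t":39,"uzj":71}
Value at /kl: 63

Answer: 63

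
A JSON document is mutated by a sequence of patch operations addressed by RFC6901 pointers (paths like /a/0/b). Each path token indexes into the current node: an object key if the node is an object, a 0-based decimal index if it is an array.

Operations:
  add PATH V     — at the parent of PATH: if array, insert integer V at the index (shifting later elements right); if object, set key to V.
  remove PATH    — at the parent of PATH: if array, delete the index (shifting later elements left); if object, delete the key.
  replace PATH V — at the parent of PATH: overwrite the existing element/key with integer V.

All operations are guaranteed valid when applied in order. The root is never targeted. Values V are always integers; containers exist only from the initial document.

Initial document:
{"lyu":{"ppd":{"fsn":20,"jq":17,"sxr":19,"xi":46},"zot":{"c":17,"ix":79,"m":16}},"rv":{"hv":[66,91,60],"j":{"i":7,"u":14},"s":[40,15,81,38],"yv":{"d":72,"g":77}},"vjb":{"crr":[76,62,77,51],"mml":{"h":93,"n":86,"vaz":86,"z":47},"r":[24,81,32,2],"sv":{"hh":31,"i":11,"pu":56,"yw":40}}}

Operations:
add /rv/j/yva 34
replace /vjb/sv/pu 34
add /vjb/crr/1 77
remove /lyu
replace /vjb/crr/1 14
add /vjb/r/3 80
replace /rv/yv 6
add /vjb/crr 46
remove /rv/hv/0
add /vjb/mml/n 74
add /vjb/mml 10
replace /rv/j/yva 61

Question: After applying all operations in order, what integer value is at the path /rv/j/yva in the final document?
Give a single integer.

After op 1 (add /rv/j/yva 34): {"lyu":{"ppd":{"fsn":20,"jq":17,"sxr":19,"xi":46},"zot":{"c":17,"ix":79,"m":16}},"rv":{"hv":[66,91,60],"j":{"i":7,"u":14,"yva":34},"s":[40,15,81,38],"yv":{"d":72,"g":77}},"vjb":{"crr":[76,62,77,51],"mml":{"h":93,"n":86,"vaz":86,"z":47},"r":[24,81,32,2],"sv":{"hh":31,"i":11,"pu":56,"yw":40}}}
After op 2 (replace /vjb/sv/pu 34): {"lyu":{"ppd":{"fsn":20,"jq":17,"sxr":19,"xi":46},"zot":{"c":17,"ix":79,"m":16}},"rv":{"hv":[66,91,60],"j":{"i":7,"u":14,"yva":34},"s":[40,15,81,38],"yv":{"d":72,"g":77}},"vjb":{"crr":[76,62,77,51],"mml":{"h":93,"n":86,"vaz":86,"z":47},"r":[24,81,32,2],"sv":{"hh":31,"i":11,"pu":34,"yw":40}}}
After op 3 (add /vjb/crr/1 77): {"lyu":{"ppd":{"fsn":20,"jq":17,"sxr":19,"xi":46},"zot":{"c":17,"ix":79,"m":16}},"rv":{"hv":[66,91,60],"j":{"i":7,"u":14,"yva":34},"s":[40,15,81,38],"yv":{"d":72,"g":77}},"vjb":{"crr":[76,77,62,77,51],"mml":{"h":93,"n":86,"vaz":86,"z":47},"r":[24,81,32,2],"sv":{"hh":31,"i":11,"pu":34,"yw":40}}}
After op 4 (remove /lyu): {"rv":{"hv":[66,91,60],"j":{"i":7,"u":14,"yva":34},"s":[40,15,81,38],"yv":{"d":72,"g":77}},"vjb":{"crr":[76,77,62,77,51],"mml":{"h":93,"n":86,"vaz":86,"z":47},"r":[24,81,32,2],"sv":{"hh":31,"i":11,"pu":34,"yw":40}}}
After op 5 (replace /vjb/crr/1 14): {"rv":{"hv":[66,91,60],"j":{"i":7,"u":14,"yva":34},"s":[40,15,81,38],"yv":{"d":72,"g":77}},"vjb":{"crr":[76,14,62,77,51],"mml":{"h":93,"n":86,"vaz":86,"z":47},"r":[24,81,32,2],"sv":{"hh":31,"i":11,"pu":34,"yw":40}}}
After op 6 (add /vjb/r/3 80): {"rv":{"hv":[66,91,60],"j":{"i":7,"u":14,"yva":34},"s":[40,15,81,38],"yv":{"d":72,"g":77}},"vjb":{"crr":[76,14,62,77,51],"mml":{"h":93,"n":86,"vaz":86,"z":47},"r":[24,81,32,80,2],"sv":{"hh":31,"i":11,"pu":34,"yw":40}}}
After op 7 (replace /rv/yv 6): {"rv":{"hv":[66,91,60],"j":{"i":7,"u":14,"yva":34},"s":[40,15,81,38],"yv":6},"vjb":{"crr":[76,14,62,77,51],"mml":{"h":93,"n":86,"vaz":86,"z":47},"r":[24,81,32,80,2],"sv":{"hh":31,"i":11,"pu":34,"yw":40}}}
After op 8 (add /vjb/crr 46): {"rv":{"hv":[66,91,60],"j":{"i":7,"u":14,"yva":34},"s":[40,15,81,38],"yv":6},"vjb":{"crr":46,"mml":{"h":93,"n":86,"vaz":86,"z":47},"r":[24,81,32,80,2],"sv":{"hh":31,"i":11,"pu":34,"yw":40}}}
After op 9 (remove /rv/hv/0): {"rv":{"hv":[91,60],"j":{"i":7,"u":14,"yva":34},"s":[40,15,81,38],"yv":6},"vjb":{"crr":46,"mml":{"h":93,"n":86,"vaz":86,"z":47},"r":[24,81,32,80,2],"sv":{"hh":31,"i":11,"pu":34,"yw":40}}}
After op 10 (add /vjb/mml/n 74): {"rv":{"hv":[91,60],"j":{"i":7,"u":14,"yva":34},"s":[40,15,81,38],"yv":6},"vjb":{"crr":46,"mml":{"h":93,"n":74,"vaz":86,"z":47},"r":[24,81,32,80,2],"sv":{"hh":31,"i":11,"pu":34,"yw":40}}}
After op 11 (add /vjb/mml 10): {"rv":{"hv":[91,60],"j":{"i":7,"u":14,"yva":34},"s":[40,15,81,38],"yv":6},"vjb":{"crr":46,"mml":10,"r":[24,81,32,80,2],"sv":{"hh":31,"i":11,"pu":34,"yw":40}}}
After op 12 (replace /rv/j/yva 61): {"rv":{"hv":[91,60],"j":{"i":7,"u":14,"yva":61},"s":[40,15,81,38],"yv":6},"vjb":{"crr":46,"mml":10,"r":[24,81,32,80,2],"sv":{"hh":31,"i":11,"pu":34,"yw":40}}}
Value at /rv/j/yva: 61

Answer: 61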